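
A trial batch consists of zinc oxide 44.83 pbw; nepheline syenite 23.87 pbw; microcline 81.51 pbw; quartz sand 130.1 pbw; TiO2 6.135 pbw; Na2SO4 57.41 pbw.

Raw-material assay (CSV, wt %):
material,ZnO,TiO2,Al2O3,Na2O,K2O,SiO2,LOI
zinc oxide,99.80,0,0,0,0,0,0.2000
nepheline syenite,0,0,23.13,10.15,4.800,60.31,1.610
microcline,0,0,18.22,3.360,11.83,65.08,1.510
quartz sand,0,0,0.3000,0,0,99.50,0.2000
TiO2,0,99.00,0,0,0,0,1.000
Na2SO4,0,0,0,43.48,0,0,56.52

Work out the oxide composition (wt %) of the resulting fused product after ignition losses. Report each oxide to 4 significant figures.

Every computation holds full float precision from start to finish; values along the way appear with 4-significant-figure rounding at each printed step; every reported value is rounded exactly once. The derived quantities are re-derived starting from the weights for 309.4 pbw of glass in full precision (six oxide percentages, the yield, glass mass, LOI, totals), as set out in the problem or the answer.
Oxide masses out of the charge:
  ZnO: 44.83·0.9980 = 44.74 pbw
  TiO2: 6.135·0.9900 = 6.074 pbw
  Al2O3: 23.87·0.2313 + 81.51·0.1822 + 130.1·0.003000 = 20.76 pbw
  Na2O: 23.87·0.1015 + 81.51·0.03360 + 57.41·0.4348 = 30.12 pbw
  K2O: 23.87·0.04800 + 81.51·0.1183 = 10.79 pbw
  SiO2: 23.87·0.6031 + 81.51·0.6508 + 130.1·0.9950 = 196.9 pbw
LOI: 44.83·0.002000 + 23.87·0.01610 + 81.51·0.01510 + 130.1·0.002000 + 6.135·0.01000 + 57.41·0.5652 = 34.47 pbw
Glass = total batch minus LOI = 343.9 − 34.47 = 309.4 pbw (= Σ oxide masses)
percent share: oxide ÷ glass, ×100

Glass mass = 309.4 pbw (batch 343.9 − LOI 34.47).
Composition: ZnO 14.46%, TiO2 1.963%, Al2O3 6.711%, Na2O 9.737%, K2O 3.487%, SiO2 63.64%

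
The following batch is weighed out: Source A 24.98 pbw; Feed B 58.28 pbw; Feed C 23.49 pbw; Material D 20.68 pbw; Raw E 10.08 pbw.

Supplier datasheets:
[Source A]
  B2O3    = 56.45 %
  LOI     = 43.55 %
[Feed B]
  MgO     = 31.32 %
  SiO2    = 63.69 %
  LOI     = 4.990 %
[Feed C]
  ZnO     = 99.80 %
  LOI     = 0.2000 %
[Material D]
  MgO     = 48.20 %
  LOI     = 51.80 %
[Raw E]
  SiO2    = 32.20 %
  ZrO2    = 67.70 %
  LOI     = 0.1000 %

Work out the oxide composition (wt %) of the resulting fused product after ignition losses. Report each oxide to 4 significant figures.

Values along the way are displayed with 4-significant-digit rounding as written; each numeric step holds exact precision from first step to last — a single rounding completes each reported figure — the derived quantities (yield, ignition loss, net glass mass, five oxide percentages, totals) are re-derived using the weight values on 113.0 pbw of glass at exact precision as written in either problem or answer.
Mass of each oxide from the mix:
  MgO: 58.28·0.3132 + 20.68·0.4820 = 28.22 pbw
  SiO2: 58.28·0.6369 + 10.08·0.3220 = 40.36 pbw
  B2O3: 24.98·0.5645 = 14.10 pbw
  ZnO: 23.49·0.9980 = 23.44 pbw
  ZrO2: 10.08·0.6770 = 6.824 pbw
LOI: 24.98·0.4355 + 58.28·0.04990 + 23.49·0.002000 + 20.68·0.5180 + 10.08·0.001000 = 24.56 pbw
batch − LOI leaves glass = 137.5 − 24.56 = 113.0 pbw (consistent with Σ oxide mass)
each wt % is 100 × oxide ÷ glass

Glass mass = 113.0 pbw (batch 137.5 − LOI 24.56).
Composition: MgO 24.98%, SiO2 35.74%, B2O3 12.48%, ZnO 20.75%, ZrO2 6.042%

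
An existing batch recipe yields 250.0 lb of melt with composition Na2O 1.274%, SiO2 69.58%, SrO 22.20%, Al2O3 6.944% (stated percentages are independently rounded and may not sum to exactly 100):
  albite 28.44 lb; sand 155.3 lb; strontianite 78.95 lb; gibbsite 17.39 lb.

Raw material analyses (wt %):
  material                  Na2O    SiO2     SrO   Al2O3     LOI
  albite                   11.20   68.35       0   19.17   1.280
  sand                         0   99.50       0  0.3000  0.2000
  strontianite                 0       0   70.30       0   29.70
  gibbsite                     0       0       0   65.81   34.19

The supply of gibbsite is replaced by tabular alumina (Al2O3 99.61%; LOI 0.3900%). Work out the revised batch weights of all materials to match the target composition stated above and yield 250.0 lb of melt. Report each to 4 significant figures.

Revised batch per 250.0 lb melt:
  albite: 28.44 lb
  sand: 155.3 lb
  strontianite: 78.95 lb
  tabular alumina: 11.49 lb
Total batch = 274.2 lb; LOI loss = 24.17 lb

Every computation carries full float precision in all steps; intermediates are printed (rounded to 4 significant digits) across the worked steps. A single rounding produces each reported result. All derived quantities (four oxide percentages, the yield, glass mass, LOI, the totals) are computed in exact precision using the weight values per 250.0 lb of glass exactly as printed in problem or answer.
Target oxide masses per 250.0 lb melt:
  Na2O: 1.274% × 250.0 = 3.185 lb
  SiO2: 69.58% × 250.0 = 174.0 lb
  SrO: 22.20% × 250.0 = 55.50 lb
  Al2O3: 6.944% × 250.0 = 17.36 lb
Balance tally, oxide-wise, given the weights on record, per the basis as stated (sums match the target masses inside rounding margins):
  Na2O: 28.44·0.1120 = 3.185 lb (target 3.185 lb)
  SiO2: 28.44·0.6835 + 155.3·0.9950 = 174.0 lb (target 174.0 lb)
  SrO: 78.95·0.7030 = 55.50 lb (target 55.50 lb)
  Al2O3: 28.44·0.1917 + 155.3·0.003000 + 11.49·0.9961 = 17.36 lb (target 17.36 lb)
Mass balance on the glass: Σ batch − LOI loss = 250.0 lb (targets for the oxides total 250.0 lb; stated basis 250.0 lb — a pure rounding effect).
Whole-batch sum: Σ batch = 274.2 lb; Σ batch·LOI gives LOI loss = 24.17 lb; yield: glass divided by total = 91.19%.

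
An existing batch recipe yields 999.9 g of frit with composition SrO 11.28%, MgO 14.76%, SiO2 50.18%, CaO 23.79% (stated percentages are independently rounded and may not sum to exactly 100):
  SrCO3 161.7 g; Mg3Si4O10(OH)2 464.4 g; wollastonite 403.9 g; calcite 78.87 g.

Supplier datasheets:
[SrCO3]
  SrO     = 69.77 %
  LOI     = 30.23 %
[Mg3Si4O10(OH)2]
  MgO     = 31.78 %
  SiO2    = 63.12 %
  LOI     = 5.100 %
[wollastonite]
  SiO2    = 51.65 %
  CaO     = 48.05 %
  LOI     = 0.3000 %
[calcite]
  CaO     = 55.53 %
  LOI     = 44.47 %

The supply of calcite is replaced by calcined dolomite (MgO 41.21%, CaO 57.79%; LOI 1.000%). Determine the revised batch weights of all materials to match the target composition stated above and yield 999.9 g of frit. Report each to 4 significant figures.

The intermediate values are displayed rounded off to 4 significant figures in the working — the whole derivation holds exact precision in every operation — each reported figure is rounded exactly once. The derived quantities (yield, the totals, four oxide percentages, ignition loss, glass mass) are re-derived from the weighed amounts on 999.9 g of glass at full float precision exactly as printed in the problem or answer text.
Per-oxide target masses for 999.9 g frit:
  SrO: 11.28% × 999.9 = 112.8 g
  MgO: 14.76% × 999.9 = 147.6 g
  SiO2: 50.18% × 999.9 = 501.7 g
  CaO: 23.79% × 999.9 = 237.9 g
Checking each oxide sum from the weights as reported, on the stated basis (every target is met by its sum modulo rounding of the values):
  SrO: 161.7·0.6977 = 112.8 g (target 112.8 g)
  MgO: 422.0·0.3178 + 32.70·0.4121 = 147.6 g (target 147.6 g)
  SiO2: 422.0·0.6312 + 455.7·0.5165 = 501.7 g (target 501.7 g)
  CaO: 455.7·0.4805 + 32.70·0.5779 = 237.9 g (target 237.9 g)
Glass-mass closure: net batch after ignition = 1000 g (per-oxide target masses sum to 1000 g; stated basis 999.9 g — gaps are rounding artifacts).
Total batch = Σ batch = 1072 g; Σ batch·LOI gives LOI loss = 72.10 g; the yield ratio, glass ÷ batch: 93.28%.

Revised batch per 999.9 g frit:
  SrCO3: 161.7 g
  Mg3Si4O10(OH)2: 422.0 g
  wollastonite: 455.7 g
  calcined dolomite: 32.70 g
Total batch = 1072 g; LOI loss = 72.10 g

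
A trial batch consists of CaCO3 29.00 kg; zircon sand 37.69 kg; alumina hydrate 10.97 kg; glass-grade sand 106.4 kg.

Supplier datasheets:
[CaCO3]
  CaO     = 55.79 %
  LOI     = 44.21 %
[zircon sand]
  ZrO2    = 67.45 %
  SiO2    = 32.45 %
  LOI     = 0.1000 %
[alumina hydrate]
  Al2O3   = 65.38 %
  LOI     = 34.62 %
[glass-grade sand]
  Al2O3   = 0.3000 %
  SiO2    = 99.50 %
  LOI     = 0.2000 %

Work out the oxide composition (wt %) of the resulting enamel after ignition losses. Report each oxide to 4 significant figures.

All internal work maintains exact precision at each step. The intermediate values are printed rounded to four significant figures across the worked steps — every reported result undergoes a single rounding — the derived quantities, which include glass mass, the four compositions, yield, LOI, totals, are computed in full float precision, as set out in either problem or answer, using the weight values for 167.2 kg of glass.
Per-oxide mass from batch:
  Al2O3: 10.97·0.6538 + 106.4·0.003000 = 7.491 kg
  ZrO2: 37.69·0.6745 = 25.42 kg
  CaO: 29.00·0.5579 = 16.18 kg
  SiO2: 37.69·0.3245 + 106.4·0.9950 = 118.1 kg
LOI: 29.00·0.4421 + 37.69·0.001000 + 10.97·0.3462 + 106.4·0.002000 = 16.87 kg
Resulting glass, batch − LOI: 184.1 − 16.87 = 167.2 kg (consistent with Σ oxide mass)
wt % = 100 × oxide mass / glass mass

Glass mass = 167.2 kg (batch 184.1 − LOI 16.87).
Composition: Al2O3 4.481%, ZrO2 15.21%, CaO 9.677%, SiO2 70.64%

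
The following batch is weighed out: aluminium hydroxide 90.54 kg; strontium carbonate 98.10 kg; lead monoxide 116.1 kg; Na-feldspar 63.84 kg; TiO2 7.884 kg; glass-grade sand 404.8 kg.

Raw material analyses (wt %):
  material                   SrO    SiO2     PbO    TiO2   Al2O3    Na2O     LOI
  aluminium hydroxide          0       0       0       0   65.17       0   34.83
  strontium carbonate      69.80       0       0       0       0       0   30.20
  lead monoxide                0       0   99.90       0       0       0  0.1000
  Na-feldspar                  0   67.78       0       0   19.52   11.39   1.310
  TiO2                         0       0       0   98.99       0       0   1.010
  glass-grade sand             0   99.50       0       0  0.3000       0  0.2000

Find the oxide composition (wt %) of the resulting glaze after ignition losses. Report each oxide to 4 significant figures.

Glass mass = 718.3 kg (batch 781.3 − LOI 63.00).
Composition: SrO 9.533%, SiO2 62.10%, PbO 16.15%, TiO2 1.087%, Al2O3 10.12%, Na2O 1.012%

Each numeric step holds full float precision from first step to last — mid-chain values are printed rounded to 4 significant digits across the worked steps — every reported number carries a single rounding; derived quantities (LOI, the yield, net glass mass, the six compositions, totals) are rebuilt starting from the weights on 718.3 kg of glass at full float precision, precisely as stated by the problem or the answer.
Per-oxide mass from batch:
  SrO: 98.10·0.6980 = 68.47 kg
  SiO2: 63.84·0.6778 + 404.8·0.9950 = 446.0 kg
  PbO: 116.1·0.9990 = 116.0 kg
  TiO2: 7.884·0.9899 = 7.804 kg
  Al2O3: 90.54·0.6517 + 63.84·0.1952 + 404.8·0.003000 = 72.68 kg
  Na2O: 63.84·0.1139 = 7.271 kg
LOI: 90.54·0.3483 + 98.10·0.3020 + 116.1·0.001000 + 63.84·0.01310 + 7.884·0.01010 + 404.8·0.002000 = 63.00 kg
Glass mass = batch − LOI = 781.3 − 63.00 = 718.3 kg (= Σ oxide masses)
percent by weight: oxide/glass ×100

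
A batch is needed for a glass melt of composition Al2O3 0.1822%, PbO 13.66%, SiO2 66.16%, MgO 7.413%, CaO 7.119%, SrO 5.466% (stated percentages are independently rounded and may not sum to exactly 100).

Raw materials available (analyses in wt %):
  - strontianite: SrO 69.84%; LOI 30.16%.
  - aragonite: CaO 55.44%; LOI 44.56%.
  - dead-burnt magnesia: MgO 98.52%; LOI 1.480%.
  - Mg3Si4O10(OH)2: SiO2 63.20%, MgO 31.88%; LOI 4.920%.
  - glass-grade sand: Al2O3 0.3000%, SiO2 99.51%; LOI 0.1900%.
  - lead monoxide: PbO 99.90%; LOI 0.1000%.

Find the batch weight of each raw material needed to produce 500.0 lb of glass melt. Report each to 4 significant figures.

Every computation carries full float precision all the way through. In-progress results are displayed, with 4-significant-digit rounding, in the working — each reported figure sees exactly one rounding; all derived quantities (the yield, LOI, glass mass, totals, six oxide percentages) are recomputed using the weight values for 500.0 lb of glass in full float precision, as written in either problem or answer.
Target oxide masses per 500.0 lb glass melt:
  Al2O3: 0.1822% × 500.0 = 0.9110 lb
  PbO: 13.66% × 500.0 = 68.30 lb
  SiO2: 66.16% × 500.0 = 330.8 lb
  MgO: 7.413% × 500.0 = 37.06 lb
  CaO: 7.119% × 500.0 = 35.60 lb
  SrO: 5.466% × 500.0 = 27.33 lb
A balance pass over the oxides, working from each reported weight, relative to the basis at hand (delivered sums recover each target once rounding is allowed for):
  Al2O3: 303.7·0.003000 = 0.9111 lb (target 0.9110 lb)
  PbO: 68.37·0.9990 = 68.30 lb (target 68.30 lb)
  SiO2: 45.29·0.6320 + 303.7·0.9951 = 330.8 lb (target 330.8 lb)
  MgO: 22.97·0.9852 + 45.29·0.3188 = 37.07 lb (target 37.06 lb)
  CaO: 64.20·0.5544 = 35.59 lb (target 35.60 lb)
  SrO: 39.13·0.6984 = 27.33 lb (target 27.33 lb)
Glass mass check: whole batch net of LOI = 500.0 lb (summing oxide targets gives 500.0 lb; with the basis standing at 500.0 lb — rounding explains the deltas).
Whole-batch sum: Σ batch = 543.7 lb; loss to ignition Σ batch·LOI = 43.62 lb; the yield ratio, glass ÷ batch: 91.98%.

Batch per 500.0 lb glass melt:
  strontianite: 39.13 lb
  aragonite: 64.20 lb
  dead-burnt magnesia: 22.97 lb
  Mg3Si4O10(OH)2: 45.29 lb
  glass-grade sand: 303.7 lb
  lead monoxide: 68.37 lb
Total batch = 543.7 lb; LOI loss = 43.62 lb; yield = 91.98%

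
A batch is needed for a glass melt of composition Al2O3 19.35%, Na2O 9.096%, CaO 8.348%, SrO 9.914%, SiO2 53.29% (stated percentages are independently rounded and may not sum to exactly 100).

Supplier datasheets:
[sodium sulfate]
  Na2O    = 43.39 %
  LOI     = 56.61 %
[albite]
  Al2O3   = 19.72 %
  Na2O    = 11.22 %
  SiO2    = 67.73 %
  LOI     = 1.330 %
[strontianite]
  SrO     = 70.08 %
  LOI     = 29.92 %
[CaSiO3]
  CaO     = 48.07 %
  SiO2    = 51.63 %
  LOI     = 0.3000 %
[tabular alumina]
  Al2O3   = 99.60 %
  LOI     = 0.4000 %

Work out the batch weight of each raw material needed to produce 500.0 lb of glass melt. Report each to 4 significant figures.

Batch per 500.0 lb glass melt:
  sodium sulfate: 20.21 lb
  albite: 327.2 lb
  strontianite: 70.73 lb
  CaSiO3: 86.83 lb
  tabular alumina: 32.35 lb
Total batch = 537.3 lb; LOI loss = 37.34 lb; yield = 93.05%

Rounding to four significant figures applies to each in-between result as displayed. The working math keeps full float precision at each step; each reported number is rounded only once; the derived quantities are carried at exact precision (glass mass, yield, five oxide percentages, the totals, ignition loss) using the weight values per 500.0 lb of glass precisely as stated by the question or the answer.
The oxide mass targets at 500.0 lb glass melt:
  Al2O3: 19.35% × 500.0 = 96.75 lb
  Na2O: 9.096% × 500.0 = 45.48 lb
  CaO: 8.348% × 500.0 = 41.74 lb
  SrO: 9.914% × 500.0 = 49.57 lb
  SiO2: 53.29% × 500.0 = 266.4 lb
Sums-versus-targets review per the reported batch figures, for the quoted basis mass (delivered sums recover each target given rounding of the digits):
  Al2O3: 327.2·0.1972 + 32.35·0.9960 = 96.74 lb (target 96.75 lb)
  Na2O: 20.21·0.4339 + 327.2·0.1122 = 45.48 lb (target 45.48 lb)
  CaO: 86.83·0.4807 = 41.74 lb (target 41.74 lb)
  SrO: 70.73·0.7008 = 49.57 lb (target 49.57 lb)
  SiO2: 327.2·0.6773 + 86.83·0.5163 = 266.4 lb (target 266.4 lb)
Consistency of the glass mass: total batch − LOI = 500.0 lb (per-oxide target masses sum to 500.0 lb; with the basis standing at 500.0 lb — a pure rounding effect).
Batch total: Σ batch = 537.3 lb; loss to ignition Σ batch·LOI = 37.34 lb; yield = glass ÷ total batch = 93.05%.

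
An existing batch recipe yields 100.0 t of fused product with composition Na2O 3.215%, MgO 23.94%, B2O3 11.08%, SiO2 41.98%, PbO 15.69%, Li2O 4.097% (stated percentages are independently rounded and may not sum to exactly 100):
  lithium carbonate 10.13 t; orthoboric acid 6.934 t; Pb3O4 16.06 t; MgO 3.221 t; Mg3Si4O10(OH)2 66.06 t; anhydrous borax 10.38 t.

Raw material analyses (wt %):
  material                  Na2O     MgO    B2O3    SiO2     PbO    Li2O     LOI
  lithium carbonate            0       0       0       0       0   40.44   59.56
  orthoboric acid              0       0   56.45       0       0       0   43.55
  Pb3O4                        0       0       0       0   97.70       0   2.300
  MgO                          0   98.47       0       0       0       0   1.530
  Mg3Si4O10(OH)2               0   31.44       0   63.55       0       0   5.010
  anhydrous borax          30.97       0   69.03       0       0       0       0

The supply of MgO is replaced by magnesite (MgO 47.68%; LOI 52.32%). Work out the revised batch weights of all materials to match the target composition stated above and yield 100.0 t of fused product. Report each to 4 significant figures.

Revised batch per 100.0 t fused product:
  lithium carbonate: 10.13 t
  orthoboric acid: 6.934 t
  Pb3O4: 16.06 t
  magnesite: 6.651 t
  Mg3Si4O10(OH)2: 66.06 t
  anhydrous borax: 10.38 t
Total batch = 116.2 t; LOI loss = 16.21 t

Full precision is kept in all steps. Mid-chain values are displayed rounded off to 4 significant digits within the worked lines. Every reported number sees exactly one rounding; all derived quantities, which include the totals, the six compositions, net glass mass, ignition loss, yield, are computed in full precision, as set out in the problem or the answer, starting from the weights on 100.0 t of glass.
Oxide mass targets, per 100.0 t fused product:
  Na2O: 3.215% × 100.0 = 3.215 t
  MgO: 23.94% × 100.0 = 23.94 t
  B2O3: 11.08% × 100.0 = 11.08 t
  SiO2: 41.98% × 100.0 = 41.98 t
  PbO: 15.69% × 100.0 = 15.69 t
  Li2O: 4.097% × 100.0 = 4.097 t
Checking each oxide sum applying the batch weights above, for the quoted basis mass (every target is met by its sum given rounding of the digits):
  Na2O: 10.38·0.3097 = 3.215 t (target 3.215 t)
  MgO: 6.651·0.4768 + 66.06·0.3144 = 23.94 t (target 23.94 t)
  B2O3: 6.934·0.5645 + 10.38·0.6903 = 11.08 t (target 11.08 t)
  SiO2: 66.06·0.6355 = 41.98 t (target 41.98 t)
  PbO: 16.06·0.9770 = 15.69 t (target 15.69 t)
  Li2O: 10.13·0.4044 = 4.097 t (target 4.097 t)
Consistency of the glass mass: batch Σ − ignition loss = 100.0 t (summing oxide targets gives 100.0 t; stated basis 100.0 t — differing by rounding only).
Whole-batch sum: Σ batch = 116.2 t; ignition loss, Σ(batch × LOI) = 16.21 t; yield, glass over the total, = 86.05%.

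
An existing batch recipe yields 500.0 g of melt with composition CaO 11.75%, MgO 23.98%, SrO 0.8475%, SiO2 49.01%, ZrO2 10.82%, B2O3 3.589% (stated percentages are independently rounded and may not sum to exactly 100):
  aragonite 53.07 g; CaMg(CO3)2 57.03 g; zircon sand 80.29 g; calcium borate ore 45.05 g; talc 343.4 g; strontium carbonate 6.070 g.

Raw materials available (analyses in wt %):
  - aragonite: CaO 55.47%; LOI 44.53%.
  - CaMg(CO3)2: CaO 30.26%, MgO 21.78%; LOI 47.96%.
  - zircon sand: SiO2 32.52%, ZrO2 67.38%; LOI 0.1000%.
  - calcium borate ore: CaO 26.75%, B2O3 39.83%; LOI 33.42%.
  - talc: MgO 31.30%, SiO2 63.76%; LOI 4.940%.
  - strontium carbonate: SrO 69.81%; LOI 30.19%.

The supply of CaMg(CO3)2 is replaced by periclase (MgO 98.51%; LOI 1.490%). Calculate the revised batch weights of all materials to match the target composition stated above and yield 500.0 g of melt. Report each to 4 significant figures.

Every computation keeps full precision throughout — the intermediate values are displayed rounded to four significant digits across the worked steps. A single rounding completes every reported result. All derived quantities are rebuilt from the weighed amounts per 500.0 g of glass at exact precision (glass mass, LOI, the totals, the six compositions, the yield) as set out in the question or the answer.
Oxide-by-oxide targets in 500.0 g melt:
  CaO: 11.75% × 500.0 = 58.75 g
  MgO: 23.98% × 500.0 = 119.9 g
  SrO: 0.8475% × 500.0 = 4.238 g
  SiO2: 49.01% × 500.0 = 245.0 g
  ZrO2: 10.82% × 500.0 = 54.10 g
  B2O3: 3.589% × 500.0 = 17.94 g
Balance tally, oxide-wise, given the weights on record, at the basis given (delivered sums recover each target modulo rounding of the values):
  CaO: 84.19·0.5547 + 45.05·0.2675 = 58.75 g (target 58.75 g)
  MgO: 12.61·0.9851 + 343.4·0.3130 = 119.9 g (target 119.9 g)
  SrO: 6.070·0.6981 = 4.237 g (target 4.238 g)
  SiO2: 80.29·0.3252 + 343.4·0.6376 = 245.1 g (target 245.0 g)
  ZrO2: 80.29·0.6738 = 54.10 g (target 54.10 g)
  B2O3: 45.05·0.3983 = 17.94 g (target 17.94 g)
Glass-mass bookkeeping: batch total minus LOI = 500.0 g (the targets, summed, come to 500.0 g; basis as stated: 500.0 g — rounding explains the deltas).
Adding the batch up: Σ batch = 571.6 g; loss to ignition Σ batch·LOI = 71.61 g; glass ÷ batch gives a yield of 87.47%.

Revised batch per 500.0 g melt:
  aragonite: 84.19 g
  periclase: 12.61 g
  zircon sand: 80.29 g
  calcium borate ore: 45.05 g
  talc: 343.4 g
  strontium carbonate: 6.070 g
Total batch = 571.6 g; LOI loss = 71.61 g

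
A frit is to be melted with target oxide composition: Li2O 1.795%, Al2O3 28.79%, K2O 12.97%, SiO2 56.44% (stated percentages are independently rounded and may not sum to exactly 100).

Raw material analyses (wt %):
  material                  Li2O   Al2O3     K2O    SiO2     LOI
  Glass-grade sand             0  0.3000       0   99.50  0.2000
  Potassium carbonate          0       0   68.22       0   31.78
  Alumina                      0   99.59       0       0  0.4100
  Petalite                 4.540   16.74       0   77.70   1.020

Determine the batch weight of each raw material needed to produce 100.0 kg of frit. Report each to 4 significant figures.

Full precision is maintained through the solve — mid-chain values are displayed (rounded to four significant digits) across the worked steps — each reported figure sees exactly one rounding. All derived quantities, which include net glass mass, LOI, four oxide percentages, the totals, yield, are computed at full precision, exactly as shown in the question or the answer, using the weight values for 100.0 kg of glass.
Oxide-by-oxide targets in 100.0 kg frit:
  Li2O: 1.795% × 100.0 = 1.795 kg
  Al2O3: 28.79% × 100.0 = 28.79 kg
  K2O: 12.97% × 100.0 = 12.97 kg
  SiO2: 56.44% × 100.0 = 56.44 kg
Checking each oxide sum on the weights just shown, under the basis named above (each sum matches its target mass inside rounding margins):
  Li2O: 39.54·0.04540 = 1.795 kg (target 1.795 kg)
  Al2O3: 25.85·0.003000 + 22.18·0.9959 + 39.54·0.1674 = 28.79 kg (target 28.79 kg)
  K2O: 19.01·0.6822 = 12.97 kg (target 12.97 kg)
  SiO2: 25.85·0.9950 + 39.54·0.7770 = 56.44 kg (target 56.44 kg)
Auditing the glass mass value: batch Σ − ignition loss = 99.99 kg (per-oxide target masses sum to 100.0 kg; with the basis standing at 100.0 kg — differing by rounding only).
Summing the batch: Σ batch = 106.6 kg; the LOI term Σ batch·LOI equals 6.587 kg; glass ÷ batch gives a yield of 93.82%.

Batch per 100.0 kg frit:
  Glass-grade sand: 25.85 kg
  Potassium carbonate: 19.01 kg
  Alumina: 22.18 kg
  Petalite: 39.54 kg
Total batch = 106.6 kg; LOI loss = 6.587 kg; yield = 93.82%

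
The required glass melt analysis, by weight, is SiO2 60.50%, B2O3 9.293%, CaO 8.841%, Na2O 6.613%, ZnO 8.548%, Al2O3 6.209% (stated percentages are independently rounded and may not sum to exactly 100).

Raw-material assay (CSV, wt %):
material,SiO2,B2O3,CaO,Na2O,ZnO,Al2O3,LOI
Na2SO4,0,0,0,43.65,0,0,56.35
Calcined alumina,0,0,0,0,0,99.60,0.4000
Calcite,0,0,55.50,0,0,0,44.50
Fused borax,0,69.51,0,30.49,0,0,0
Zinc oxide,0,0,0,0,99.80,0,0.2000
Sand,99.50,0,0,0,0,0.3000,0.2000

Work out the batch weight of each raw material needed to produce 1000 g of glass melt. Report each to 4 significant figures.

All arithmetic maintains full float precision from first step to last. In-progress results are shown (rounded to four significant digits) alongside each step; every reported number receives exactly one rounding — derived quantities are computed in full precision (six oxide percentages, glass mass, LOI, yield, totals) using the weight values at 1000 g of glass as quoted within the problem or the answer.
Target oxide masses per 1000 g glass melt:
  SiO2: 60.50% × 1000 = 605.0 g
  B2O3: 9.293% × 1000 = 92.93 g
  CaO: 8.841% × 1000 = 88.41 g
  Na2O: 6.613% × 1000 = 66.13 g
  ZnO: 8.548% × 1000 = 85.48 g
  Al2O3: 6.209% × 1000 = 62.09 g
Per-oxide balance check working from each reported weight, per the basis as stated (delivered sums recover each target once rounding is allowed for):
  SiO2: 608.0·0.9950 = 605.0 g (target 605.0 g)
  B2O3: 133.7·0.6951 = 92.93 g (target 92.93 g)
  CaO: 159.3·0.5550 = 88.41 g (target 88.41 g)
  Na2O: 58.11·0.4365 + 133.7·0.3049 = 66.13 g (target 66.13 g)
  ZnO: 85.65·0.9980 = 85.48 g (target 85.48 g)
  Al2O3: 60.51·0.9960 + 608.0·0.003000 = 62.09 g (target 62.09 g)
Glass-mass closure: total charge less LOI = 1000 g (oxide target masses add up to 1000 g; stated basis 1000 g — a pure rounding effect).
Batch grand total — Σ batch = 1105 g; Σ batch·LOI gives LOI loss = 105.3 g; yield = glass ÷ total batch = 90.48%.

Batch per 1000 g glass melt:
  Na2SO4: 58.11 g
  Calcined alumina: 60.51 g
  Calcite: 159.3 g
  Fused borax: 133.7 g
  Zinc oxide: 85.65 g
  Sand: 608.0 g
Total batch = 1105 g; LOI loss = 105.3 g; yield = 90.48%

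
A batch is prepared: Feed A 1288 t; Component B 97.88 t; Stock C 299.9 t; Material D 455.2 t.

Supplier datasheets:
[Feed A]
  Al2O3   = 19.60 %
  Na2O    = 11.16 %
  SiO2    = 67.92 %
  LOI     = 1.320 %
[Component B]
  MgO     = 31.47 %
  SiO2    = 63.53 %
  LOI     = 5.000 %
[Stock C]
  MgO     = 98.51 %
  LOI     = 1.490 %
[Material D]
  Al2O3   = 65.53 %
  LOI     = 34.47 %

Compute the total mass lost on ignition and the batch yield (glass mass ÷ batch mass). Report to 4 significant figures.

LOI loss = 183.3 t; glass = 1958 t; yield = 91.44%

In-progress results are displayed, with 4-significant-digit rounding, between the steps — all arithmetic carries full precision from start to finish — exactly one rounding goes into each reported figure — all derived quantities (four oxide percentages, totals, yield, LOI, net glass mass) are computed at full precision using the weight values for 1958 t of glass, as written in the question or the answer.
Ignition loss by material:
  Feed A: 1288 × 0.01320 = 17.00 t
  Component B: 97.88 × 0.05000 = 4.894 t
  Stock C: 299.9 × 0.01490 = 4.469 t
  Material D: 455.2 × 0.3447 = 156.9 t
Total LOI = 183.3 t
Glass = batch − LOI = 2141 − 183.3 = 1958 t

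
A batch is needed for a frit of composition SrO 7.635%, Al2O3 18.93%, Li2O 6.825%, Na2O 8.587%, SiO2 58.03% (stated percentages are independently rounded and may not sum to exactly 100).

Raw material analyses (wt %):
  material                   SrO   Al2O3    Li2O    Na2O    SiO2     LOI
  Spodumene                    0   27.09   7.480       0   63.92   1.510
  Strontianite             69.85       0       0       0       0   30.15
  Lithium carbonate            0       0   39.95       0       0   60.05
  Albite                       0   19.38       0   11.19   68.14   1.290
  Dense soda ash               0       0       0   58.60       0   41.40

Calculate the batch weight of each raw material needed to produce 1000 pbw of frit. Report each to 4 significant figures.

Batch per 1000 pbw frit:
  Spodumene: 272.2 pbw
  Strontianite: 109.3 pbw
  Lithium carbonate: 119.9 pbw
  Albite: 596.3 pbw
  Dense soda ash: 32.67 pbw
Total batch = 1130 pbw; LOI loss = 130.3 pbw; yield = 88.47%

Every computation maintains full precision through every step; working values are printed rounded to 4 significant figures when written out. A single rounding finalizes each reported value; all derived quantities, which include LOI, the yield, totals, glass mass, five oxide percentages, are re-derived at exact precision, precisely as stated by problem or answer, starting from the weights per 1000 pbw of glass.
Oxide-by-oxide targets in 1000 pbw frit:
  SrO: 7.635% × 1000 = 76.35 pbw
  Al2O3: 18.93% × 1000 = 189.3 pbw
  Li2O: 6.825% × 1000 = 68.25 pbw
  Na2O: 8.587% × 1000 = 85.87 pbw
  SiO2: 58.03% × 1000 = 580.3 pbw
Balance tally, oxide-wise, using the reported weights, per the basis as stated (sum by sum, the targets are met within answer rounding):
  SrO: 109.3·0.6985 = 76.35 pbw (target 76.35 pbw)
  Al2O3: 272.2·0.2709 + 596.3·0.1938 = 189.3 pbw (target 189.3 pbw)
  Li2O: 272.2·0.07480 + 119.9·0.3995 = 68.26 pbw (target 68.25 pbw)
  Na2O: 596.3·0.1119 + 32.67·0.5860 = 85.87 pbw (target 85.87 pbw)
  SiO2: 272.2·0.6392 + 596.3·0.6814 = 580.3 pbw (target 580.3 pbw)
Glass mass check: total charge less LOI = 1000 pbw (per-oxide target masses sum to 1000 pbw; stated basis 1000 pbw — any gap is answer rounding).
Whole-batch sum: Σ batch = 1130 pbw; loss to ignition Σ batch·LOI = 130.3 pbw; yield, glass over the total, = 88.47%.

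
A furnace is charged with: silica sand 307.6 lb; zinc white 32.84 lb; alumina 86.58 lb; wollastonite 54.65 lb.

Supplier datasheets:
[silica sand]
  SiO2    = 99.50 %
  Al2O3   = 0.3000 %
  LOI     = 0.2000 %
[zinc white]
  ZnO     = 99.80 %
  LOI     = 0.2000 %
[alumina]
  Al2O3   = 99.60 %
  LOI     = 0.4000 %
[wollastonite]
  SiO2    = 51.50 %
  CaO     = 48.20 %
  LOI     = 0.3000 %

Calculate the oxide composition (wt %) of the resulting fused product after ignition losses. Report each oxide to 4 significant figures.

Glass mass = 480.5 lb (batch 481.7 − LOI 1.191).
Composition: SiO2 69.56%, ZnO 6.821%, Al2O3 18.14%, CaO 5.482%

In-progress results appear, rounded to 4 significant digits, in the printout — full float precision is kept at all times; each reported number is rounded only once. The derived quantities, which include glass mass, the four compositions, the yield, totals, LOI, are re-derived at exact precision, exactly as shown in problem or answer, using the weight values on 480.5 lb of glass.
Oxide masses out of the charge:
  SiO2: 307.6·0.9950 + 54.65·0.5150 = 334.2 lb
  ZnO: 32.84·0.9980 = 32.77 lb
  Al2O3: 307.6·0.003000 + 86.58·0.9960 = 87.16 lb
  CaO: 54.65·0.4820 = 26.34 lb
LOI: 307.6·0.002000 + 32.84·0.002000 + 86.58·0.004000 + 54.65·0.003000 = 1.191 lb
Resulting glass, batch − LOI: 481.7 − 1.191 = 480.5 lb (= Σ oxide masses)
each oxide over glass, ×100, is wt %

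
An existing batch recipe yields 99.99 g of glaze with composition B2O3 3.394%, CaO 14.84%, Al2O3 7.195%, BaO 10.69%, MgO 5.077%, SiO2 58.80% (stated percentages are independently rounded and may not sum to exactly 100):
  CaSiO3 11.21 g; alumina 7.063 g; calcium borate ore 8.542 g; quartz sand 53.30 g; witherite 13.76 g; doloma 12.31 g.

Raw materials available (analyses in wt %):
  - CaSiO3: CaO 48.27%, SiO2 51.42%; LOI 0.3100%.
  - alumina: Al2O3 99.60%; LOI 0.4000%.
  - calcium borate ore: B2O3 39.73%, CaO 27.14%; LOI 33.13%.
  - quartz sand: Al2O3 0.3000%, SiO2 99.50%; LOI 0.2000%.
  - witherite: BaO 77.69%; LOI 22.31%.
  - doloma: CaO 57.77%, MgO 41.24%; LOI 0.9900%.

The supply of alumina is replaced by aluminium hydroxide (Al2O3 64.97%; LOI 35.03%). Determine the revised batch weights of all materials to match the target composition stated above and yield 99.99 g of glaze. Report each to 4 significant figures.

Revised batch per 99.99 g glaze:
  CaSiO3: 11.21 g
  aluminium hydroxide: 10.83 g
  calcium borate ore: 8.542 g
  quartz sand: 53.30 g
  witherite: 13.76 g
  doloma: 12.31 g
Total batch = 110.0 g; LOI loss = 9.957 g

Every computation holds full precision from first step to last — values along the way are shown (rounded to 4 significant figures) in the printout; each reported number receives exactly one rounding. Derived quantities are recomputed using the weight values per 99.99 g of glass in full float precision (the yield, LOI, totals, glass mass, the six compositions) as set out in the question or the answer.
Target oxide masses per 99.99 g glaze:
  B2O3: 3.394% × 99.99 = 3.394 g
  CaO: 14.84% × 99.99 = 14.84 g
  Al2O3: 7.195% × 99.99 = 7.194 g
  BaO: 10.69% × 99.99 = 10.69 g
  MgO: 5.077% × 99.99 = 5.076 g
  SiO2: 58.80% × 99.99 = 58.79 g
Checking each oxide sum working from each reported weight, at the basis given (delivered sums recover each target within answer rounding):
  B2O3: 8.542·0.3973 = 3.394 g (target 3.394 g)
  CaO: 11.21·0.4827 + 8.542·0.2714 + 12.31·0.5777 = 14.84 g (target 14.84 g)
  Al2O3: 10.83·0.6497 + 53.30·0.003000 = 7.196 g (target 7.194 g)
  BaO: 13.76·0.7769 = 10.69 g (target 10.69 g)
  MgO: 12.31·0.4124 = 5.077 g (target 5.076 g)
  SiO2: 11.21·0.5142 + 53.30·0.9950 = 58.80 g (target 58.79 g)
Auditing the glass mass value: the batch minus its LOI: 100.0 g (the Σ of target masses is 99.99 g; with the basis standing at 99.99 g — rounding explains the deltas).
Batch grand total — Σ batch = 110.0 g; loss to ignition Σ batch·LOI = 9.957 g; as yield: glass ÷ batch → 90.94%.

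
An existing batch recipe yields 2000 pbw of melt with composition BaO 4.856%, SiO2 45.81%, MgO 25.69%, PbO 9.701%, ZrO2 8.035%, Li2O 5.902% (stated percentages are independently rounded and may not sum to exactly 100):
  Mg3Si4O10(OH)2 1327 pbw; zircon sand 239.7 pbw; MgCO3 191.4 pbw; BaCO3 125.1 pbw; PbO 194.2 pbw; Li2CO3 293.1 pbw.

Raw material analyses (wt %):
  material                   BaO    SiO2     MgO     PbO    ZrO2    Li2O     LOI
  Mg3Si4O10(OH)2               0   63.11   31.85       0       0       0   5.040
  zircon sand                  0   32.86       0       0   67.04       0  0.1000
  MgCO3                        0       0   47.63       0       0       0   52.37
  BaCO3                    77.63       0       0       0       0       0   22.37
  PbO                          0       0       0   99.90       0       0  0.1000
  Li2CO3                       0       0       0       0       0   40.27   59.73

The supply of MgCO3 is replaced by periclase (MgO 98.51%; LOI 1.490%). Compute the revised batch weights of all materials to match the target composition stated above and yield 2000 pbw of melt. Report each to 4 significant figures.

The working math runs at full float precision end to end; values along the way are shown, rounded to 4 significant figures, alongside each step. Every reported figure takes a single rounding — derived quantities (the totals, six oxide percentages, ignition loss, yield, net glass mass) are computed from the weighed amounts for 2000 pbw of glass at exact precision as written in either problem or answer.
Per-oxide target masses for 2000 pbw melt:
  BaO: 4.856% × 2000 = 97.12 pbw
  SiO2: 45.81% × 2000 = 916.2 pbw
  MgO: 25.69% × 2000 = 513.8 pbw
  PbO: 9.701% × 2000 = 194.0 pbw
  ZrO2: 8.035% × 2000 = 160.7 pbw
  Li2O: 5.902% × 2000 = 118.0 pbw
Verifying the oxide balance from the weights as reported, versus the basis set out (summed amounts equal target values net of answer rounding effects):
  BaO: 125.1·0.7763 = 97.12 pbw (target 97.12 pbw)
  SiO2: 1327·0.6311 + 239.7·0.3286 = 916.2 pbw (target 916.2 pbw)
  MgO: 1327·0.3185 + 92.55·0.9851 = 513.8 pbw (target 513.8 pbw)
  PbO: 194.2·0.9990 = 194.0 pbw (target 194.0 pbw)
  ZrO2: 239.7·0.6704 = 160.7 pbw (target 160.7 pbw)
  Li2O: 293.1·0.4027 = 118.0 pbw (target 118.0 pbw)
Glass-mass sanity pass: total charge less LOI = 2000 pbw (targets for the oxides total 2000 pbw; basis as stated: 2000 pbw — deltas are rounding alone).
Adding the batch up: Σ batch = 2272 pbw; LOI removed, Σ of batch·LOI: 271.7 pbw; yield, glass over the total, = 88.04%.

Revised batch per 2000 pbw melt:
  Mg3Si4O10(OH)2: 1327 pbw
  zircon sand: 239.7 pbw
  periclase: 92.55 pbw
  BaCO3: 125.1 pbw
  PbO: 194.2 pbw
  Li2CO3: 293.1 pbw
Total batch = 2272 pbw; LOI loss = 271.7 pbw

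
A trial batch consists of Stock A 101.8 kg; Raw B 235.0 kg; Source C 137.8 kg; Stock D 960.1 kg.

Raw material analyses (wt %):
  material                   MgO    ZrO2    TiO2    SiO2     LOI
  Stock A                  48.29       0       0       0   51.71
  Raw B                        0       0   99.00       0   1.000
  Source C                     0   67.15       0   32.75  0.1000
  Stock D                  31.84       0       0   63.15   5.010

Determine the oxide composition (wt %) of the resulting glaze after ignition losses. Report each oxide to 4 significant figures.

Glass mass = 1331 kg (batch 1435 − LOI 103.2).
Composition: MgO 26.65%, ZrO2 6.950%, TiO2 17.47%, SiO2 48.93%

Each numeric step keeps full precision through every step; in-progress results are rounded to 4 significant digits when displayed; exactly one rounding goes into every reported number. The derived quantities, including the totals, the four compositions, LOI, yield, net glass mass, are computed from the weighed amounts at 1331 kg of glass in full float precision, exactly as shown in problem or answer.
Delivered oxide masses:
  MgO: 101.8·0.4829 + 960.1·0.3184 = 354.9 kg
  ZrO2: 137.8·0.6715 = 92.53 kg
  TiO2: 235.0·0.9900 = 232.7 kg
  SiO2: 137.8·0.3275 + 960.1·0.6315 = 651.4 kg
LOI: 101.8·0.5171 + 235.0·0.01000 + 137.8·0.001000 + 960.1·0.05010 = 103.2 kg
batch − LOI leaves glass = 1435 − 103.2 = 1331 kg (matching Σ of the oxides)
each oxide over glass, ×100, is wt %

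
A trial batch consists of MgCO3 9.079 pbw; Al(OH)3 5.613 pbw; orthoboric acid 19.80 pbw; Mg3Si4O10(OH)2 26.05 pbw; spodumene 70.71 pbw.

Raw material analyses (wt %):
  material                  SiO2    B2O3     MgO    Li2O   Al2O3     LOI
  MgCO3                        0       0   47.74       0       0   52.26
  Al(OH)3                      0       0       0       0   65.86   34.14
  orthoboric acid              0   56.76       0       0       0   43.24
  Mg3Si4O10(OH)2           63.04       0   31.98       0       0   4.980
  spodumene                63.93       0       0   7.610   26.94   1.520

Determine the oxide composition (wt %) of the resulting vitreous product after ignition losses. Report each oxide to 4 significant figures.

Mid-chain values are shown (rounded to four significant figures) at each printed step. All internal work maintains exact precision throughout — each reported number includes exactly one rounding — all derived quantities are re-derived in exact precision (net glass mass, totals, ignition loss, yield, five oxide percentages) from the batch weights per 113.7 pbw of glass, exactly as shown in the problem or answer text.
Mass of each oxide from the mix:
  SiO2: 26.05·0.6304 + 70.71·0.6393 = 61.63 pbw
  B2O3: 19.80·0.5676 = 11.24 pbw
  MgO: 9.079·0.4774 + 26.05·0.3198 = 12.67 pbw
  Li2O: 70.71·0.07610 = 5.381 pbw
  Al2O3: 5.613·0.6586 + 70.71·0.2694 = 22.75 pbw
LOI: 9.079·0.5226 + 5.613·0.3414 + 19.80·0.4324 + 26.05·0.04980 + 70.71·0.01520 = 17.59 pbw
Glass = total batch minus LOI = 131.3 − 17.59 = 113.7 pbw (the oxide masses sum to this)
percent share: oxide ÷ glass, ×100

Glass mass = 113.7 pbw (batch 131.3 − LOI 17.59).
Composition: SiO2 54.22%, B2O3 9.888%, MgO 11.14%, Li2O 4.734%, Al2O3 20.01%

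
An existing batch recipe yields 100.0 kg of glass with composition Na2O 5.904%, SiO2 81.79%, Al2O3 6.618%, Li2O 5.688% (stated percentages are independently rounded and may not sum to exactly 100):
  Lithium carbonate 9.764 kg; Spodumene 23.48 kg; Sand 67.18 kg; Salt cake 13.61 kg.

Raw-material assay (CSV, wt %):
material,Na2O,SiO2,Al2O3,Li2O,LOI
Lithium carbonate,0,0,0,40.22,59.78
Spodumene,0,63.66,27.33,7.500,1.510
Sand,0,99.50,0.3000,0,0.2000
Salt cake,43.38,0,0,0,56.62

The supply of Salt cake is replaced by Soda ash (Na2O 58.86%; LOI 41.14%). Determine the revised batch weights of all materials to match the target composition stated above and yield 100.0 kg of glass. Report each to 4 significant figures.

Mid-chain values are displayed with 4-significant-figure rounding between the steps. All internal work runs at full precision through the solve. Every reported result takes a single rounding — all derived quantities are recomputed in full precision (LOI, the four compositions, the yield, the totals, net glass mass) from the batch weights for 100.0 kg of glass, as written in the problem or the answer.
Target oxide masses per 100.0 kg glass:
  Na2O: 5.904% × 100.0 = 5.904 kg
  SiO2: 81.79% × 100.0 = 81.79 kg
  Al2O3: 6.618% × 100.0 = 6.618 kg
  Li2O: 5.688% × 100.0 = 5.688 kg
Sums-versus-targets review with the batch weights as given, on the stated basis (summed amounts equal target values inside rounding margins):
  Na2O: 10.03·0.5886 = 5.904 kg (target 5.904 kg)
  SiO2: 23.48·0.6366 + 67.18·0.9950 = 81.79 kg (target 81.79 kg)
  Al2O3: 23.48·0.2733 + 67.18·0.003000 = 6.619 kg (target 6.618 kg)
  Li2O: 9.764·0.4022 + 23.48·0.07500 = 5.688 kg (target 5.688 kg)
Mass balance on the glass: Σ batch − LOI loss = 100.0 kg (the targets, summed, come to 100.0 kg; basis as stated: 100.0 kg — gaps are rounding artifacts).
Total batch = Σ batch = 110.5 kg; the LOI term Σ batch·LOI equals 10.45 kg; glass ÷ batch gives a yield of 90.54%.

Revised batch per 100.0 kg glass:
  Lithium carbonate: 9.764 kg
  Spodumene: 23.48 kg
  Sand: 67.18 kg
  Soda ash: 10.03 kg
Total batch = 110.5 kg; LOI loss = 10.45 kg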